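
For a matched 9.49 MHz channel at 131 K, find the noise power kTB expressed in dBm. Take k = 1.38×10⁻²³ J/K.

−107.7 dBm

P_n = kTB = 1.38×10⁻²³ × 131 × 9.49×10⁶ = 1.72×10⁻¹⁴ W
In dBm: 10 log₁₀(1.72×10⁻¹⁴ / 10⁻³) = −107.7 dBm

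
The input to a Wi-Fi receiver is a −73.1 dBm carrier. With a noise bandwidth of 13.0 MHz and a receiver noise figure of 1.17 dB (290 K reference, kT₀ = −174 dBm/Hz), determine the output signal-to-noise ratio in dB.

28.6 dB

Noise floor: N = −174 + 10 log₁₀(B) + NF
10 log₁₀(1.30×10⁷) = 71.14 dB
N = −174 + 71.14 + 1.17 = −101.69 dBm
SNR = P_sig − N = −73.1 − (−101.69) = 28.59 dB → 28.6 dB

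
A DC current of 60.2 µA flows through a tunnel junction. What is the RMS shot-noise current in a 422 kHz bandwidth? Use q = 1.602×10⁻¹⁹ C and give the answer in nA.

2.85 nA

I_n = √(2qI·B)
2qI·B = 2 × 1.602×10⁻¹⁹ × 6.02×10⁻⁵ × 4.22×10⁵ = 8.14×10⁻¹⁸ A²
I_n = √(8.14×10⁻¹⁸) = 2.85×10⁻⁹ A = 2.85 nA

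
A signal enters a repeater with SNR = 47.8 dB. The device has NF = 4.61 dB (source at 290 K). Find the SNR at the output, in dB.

By definition F = SNR_in/SNR_out, so in dB: SNR_out = SNR_in − NF
SNR_out = 47.8 − 4.61 = 43.19 dB

43.19 dB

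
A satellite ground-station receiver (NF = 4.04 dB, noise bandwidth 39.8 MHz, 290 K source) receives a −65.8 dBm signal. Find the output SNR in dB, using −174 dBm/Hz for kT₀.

Noise floor: N = −174 + 10 log₁₀(B) + NF
10 log₁₀(3.98×10⁷) = 76 dB
N = −174 + 76 + 4.04 = −93.96 dBm
SNR = P_sig − N = −65.8 − (−93.96) = 28.16 dB → 28.2 dB

28.2 dB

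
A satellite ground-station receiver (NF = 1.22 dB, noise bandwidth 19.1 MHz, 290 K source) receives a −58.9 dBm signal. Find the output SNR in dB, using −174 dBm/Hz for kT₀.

Noise floor: N = −174 + 10 log₁₀(B) + NF
10 log₁₀(1.91×10⁷) = 72.81 dB
N = −174 + 72.81 + 1.22 = −99.97 dBm
SNR = P_sig − N = −58.9 − (−99.97) = 41.07 dB → 41.1 dB

41.1 dB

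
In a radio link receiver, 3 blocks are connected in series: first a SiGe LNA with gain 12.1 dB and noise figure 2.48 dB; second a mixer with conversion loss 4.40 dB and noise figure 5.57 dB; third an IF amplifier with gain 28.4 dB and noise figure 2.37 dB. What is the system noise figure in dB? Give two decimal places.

3.13 dB

Convert to linear (a loss of L dB is a gain of −L dB): F_i = 10^(NF_i/10), G_i = 10^(G_i,dB/10)
  Stage 1: F_1 = 10^(2.48/10) = 1.770, G_1 = 10^(12.1/10) = 16.22
  Stage 2: F_2 = 10^(5.57/10) = 3.606, G_2 = 10^(−4.40/10) = 0.3631
  Stage 3: F_3 = 10^(2.37/10) = 1.726, G_3 = 10^(28.4/10) = 691.8
Friis cascade:
  F = 1.770 + (3.606 − 1)/16.22 + (1.726 − 1)/5.888 = 2.054
NF = 10 log₁₀(2.054) = 3.13 dB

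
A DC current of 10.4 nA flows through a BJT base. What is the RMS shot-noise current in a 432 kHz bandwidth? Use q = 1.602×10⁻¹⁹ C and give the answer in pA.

37.9 pA

I_n = √(2qI·B)
2qI·B = 2 × 1.602×10⁻¹⁹ × 1.04×10⁻⁸ × 4.32×10⁵ = 1.44×10⁻²¹ A²
I_n = √(1.44×10⁻²¹) = 3.79×10⁻¹¹ A = 37.9 pA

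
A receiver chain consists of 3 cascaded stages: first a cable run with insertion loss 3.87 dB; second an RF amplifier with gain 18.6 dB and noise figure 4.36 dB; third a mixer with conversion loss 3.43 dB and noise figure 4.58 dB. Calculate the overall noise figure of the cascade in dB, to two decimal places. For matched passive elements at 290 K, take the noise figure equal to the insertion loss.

8.27 dB

Convert to linear (a loss of L dB is a gain of −L dB): F_i = 10^(NF_i/10), G_i = 10^(G_i,dB/10)
  Stage 1: F_1 = 10^(3.87/10) = 2.438, G_1 = 10^(−3.87/10) = 0.4102
  Stage 2: F_2 = 10^(4.36/10) = 2.729, G_2 = 10^(18.6/10) = 72.44
  Stage 3: F_3 = 10^(4.58/10) = 2.871, G_3 = 10^(−3.43/10) = 0.4539
Friis cascade:
  F = 2.438 + (2.729 − 1)/0.4102 + (2.871 − 1)/29.72 = 6.716
NF = 10 log₁₀(6.716) = 8.27 dB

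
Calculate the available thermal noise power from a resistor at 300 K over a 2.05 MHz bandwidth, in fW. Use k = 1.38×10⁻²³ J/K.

P_n = kTB = 1.38×10⁻²³ × 300 × 2.05×10⁶ = 8.49×10⁻¹⁵ W = 8.49 fW

8.49 fW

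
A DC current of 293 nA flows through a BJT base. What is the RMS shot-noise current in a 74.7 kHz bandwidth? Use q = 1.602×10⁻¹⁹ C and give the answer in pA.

83.7 pA

I_n = √(2qI·B)
2qI·B = 2 × 1.602×10⁻¹⁹ × 2.93×10⁻⁷ × 7.47×10⁴ = 7.01×10⁻²¹ A²
I_n = √(7.01×10⁻²¹) = 8.37×10⁻¹¹ A = 83.7 pA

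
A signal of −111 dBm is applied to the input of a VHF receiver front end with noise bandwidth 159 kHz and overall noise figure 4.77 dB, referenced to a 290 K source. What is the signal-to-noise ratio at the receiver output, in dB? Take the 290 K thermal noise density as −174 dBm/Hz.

6.2 dB

Noise floor: N = −174 + 10 log₁₀(B) + NF
10 log₁₀(1.59×10⁵) = 52.01 dB
N = −174 + 52.01 + 4.77 = −117.22 dBm
SNR = P_sig − N = −111 − (−117.22) = 6.22 dB → 6.2 dB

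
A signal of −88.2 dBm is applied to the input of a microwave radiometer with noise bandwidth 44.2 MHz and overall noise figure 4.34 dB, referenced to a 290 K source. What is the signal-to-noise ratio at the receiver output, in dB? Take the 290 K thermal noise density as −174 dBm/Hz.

Noise floor: N = −174 + 10 log₁₀(B) + NF
10 log₁₀(4.42×10⁷) = 76.45 dB
N = −174 + 76.45 + 4.34 = −93.21 dBm
SNR = P_sig − N = −88.2 − (−93.21) = 5.01 dB → 5.0 dB

5.0 dB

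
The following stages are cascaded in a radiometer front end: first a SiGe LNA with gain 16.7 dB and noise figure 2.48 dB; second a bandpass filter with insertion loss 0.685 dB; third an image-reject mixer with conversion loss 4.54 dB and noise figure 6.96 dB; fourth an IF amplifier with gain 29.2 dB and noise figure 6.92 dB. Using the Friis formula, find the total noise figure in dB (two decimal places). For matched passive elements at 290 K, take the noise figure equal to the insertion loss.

3.33 dB

Convert to linear (a loss of L dB is a gain of −L dB): F_i = 10^(NF_i/10), G_i = 10^(G_i,dB/10)
  Stage 1: F_1 = 10^(2.48/10) = 1.770, G_1 = 10^(16.7/10) = 46.77
  Stage 2: F_2 = 10^(0.685/10) = 1.171, G_2 = 10^(−0.685/10) = 0.8541
  Stage 3: F_3 = 10^(6.96/10) = 4.966, G_3 = 10^(−4.54/10) = 0.3516
  Stage 4: F_4 = 10^(6.92/10) = 4.920, G_4 = 10^(29.2/10) = 831.8
Friis cascade:
  F = 1.770 + (1.171 − 1)/46.77 + (4.966 − 1)/39.95 + (4.920 − 1)/14.04 = 2.152
NF = 10 log₁₀(2.152) = 3.33 dB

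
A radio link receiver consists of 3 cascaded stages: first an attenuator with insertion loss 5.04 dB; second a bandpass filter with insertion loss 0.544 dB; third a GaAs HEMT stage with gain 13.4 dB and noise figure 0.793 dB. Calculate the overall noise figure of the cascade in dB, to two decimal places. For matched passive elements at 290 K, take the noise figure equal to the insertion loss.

Convert to linear (a loss of L dB is a gain of −L dB): F_i = 10^(NF_i/10), G_i = 10^(G_i,dB/10)
  Stage 1: F_1 = 10^(5.04/10) = 3.192, G_1 = 10^(−5.04/10) = 0.3133
  Stage 2: F_2 = 10^(0.544/10) = 1.133, G_2 = 10^(−0.544/10) = 0.8823
  Stage 3: F_3 = 10^(0.793/10) = 1.200, G_3 = 10^(13.4/10) = 21.88
Friis cascade:
  F = 3.192 + (1.133 − 1)/0.3133 + (1.200 − 1)/0.2764 = 4.342
NF = 10 log₁₀(4.342) = 6.38 dB

6.38 dB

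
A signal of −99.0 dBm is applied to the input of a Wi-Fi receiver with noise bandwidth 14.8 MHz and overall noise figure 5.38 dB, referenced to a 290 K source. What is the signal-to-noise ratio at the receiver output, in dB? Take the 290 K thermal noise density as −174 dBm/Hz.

−2.1 dB

Noise floor: N = −174 + 10 log₁₀(B) + NF
10 log₁₀(1.48×10⁷) = 71.7 dB
N = −174 + 71.7 + 5.38 = −96.92 dBm
SNR = P_sig − N = −99.0 − (−96.92) = −2.08 dB → −2.1 dB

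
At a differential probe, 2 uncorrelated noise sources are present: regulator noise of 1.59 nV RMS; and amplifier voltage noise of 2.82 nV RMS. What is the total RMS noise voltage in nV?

3.24 nV

Uncorrelated sources add in power (mean-square): V_tot = √(ΣV_i²)
V_tot = √[(1.59×10⁻⁹)² + (2.82×10⁻⁹)²] = 3.24×10⁻⁹ V = 3.24 nV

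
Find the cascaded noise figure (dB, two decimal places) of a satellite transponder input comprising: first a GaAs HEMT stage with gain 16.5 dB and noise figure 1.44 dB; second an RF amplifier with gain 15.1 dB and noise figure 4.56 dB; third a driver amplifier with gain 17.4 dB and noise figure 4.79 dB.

1.57 dB

Convert to linear (a loss of L dB is a gain of −L dB): F_i = 10^(NF_i/10), G_i = 10^(G_i,dB/10)
  Stage 1: F_1 = 10^(1.44/10) = 1.393, G_1 = 10^(16.5/10) = 44.67
  Stage 2: F_2 = 10^(4.56/10) = 2.858, G_2 = 10^(15.1/10) = 32.36
  Stage 3: F_3 = 10^(4.79/10) = 3.013, G_3 = 10^(17.4/10) = 54.95
Friis cascade:
  F = 1.393 + (2.858 − 1)/44.67 + (3.013 − 1)/1445 = 1.436
NF = 10 log₁₀(1.436) = 1.57 dB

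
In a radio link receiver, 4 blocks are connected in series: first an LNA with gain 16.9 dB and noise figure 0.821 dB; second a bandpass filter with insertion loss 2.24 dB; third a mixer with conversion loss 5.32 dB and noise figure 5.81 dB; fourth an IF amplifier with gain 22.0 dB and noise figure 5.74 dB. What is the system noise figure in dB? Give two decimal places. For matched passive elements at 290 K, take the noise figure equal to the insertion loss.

2.14 dB

Convert to linear (a loss of L dB is a gain of −L dB): F_i = 10^(NF_i/10), G_i = 10^(G_i,dB/10)
  Stage 1: F_1 = 10^(0.821/10) = 1.208, G_1 = 10^(16.9/10) = 48.98
  Stage 2: F_2 = 10^(2.24/10) = 1.675, G_2 = 10^(−2.24/10) = 0.5970
  Stage 3: F_3 = 10^(5.81/10) = 3.811, G_3 = 10^(−5.32/10) = 0.2938
  Stage 4: F_4 = 10^(5.74/10) = 3.750, G_4 = 10^(22.0/10) = 158.5
Friis cascade:
  F = 1.208 + (1.675 − 1)/48.98 + (3.811 − 1)/29.24 + (3.750 − 1)/8.590 = 1.638
NF = 10 log₁₀(1.638) = 2.14 dB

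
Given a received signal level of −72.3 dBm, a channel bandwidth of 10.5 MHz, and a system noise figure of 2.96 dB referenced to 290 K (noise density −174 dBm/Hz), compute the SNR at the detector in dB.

Noise floor: N = −174 + 10 log₁₀(B) + NF
10 log₁₀(1.05×10⁷) = 70.21 dB
N = −174 + 70.21 + 2.96 = −100.83 dBm
SNR = P_sig − N = −72.3 − (−100.83) = 28.53 dB → 28.5 dB

28.5 dB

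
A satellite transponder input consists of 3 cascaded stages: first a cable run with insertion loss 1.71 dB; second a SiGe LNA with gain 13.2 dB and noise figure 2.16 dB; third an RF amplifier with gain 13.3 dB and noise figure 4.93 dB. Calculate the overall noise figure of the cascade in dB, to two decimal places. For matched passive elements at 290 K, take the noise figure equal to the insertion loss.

4.13 dB

Convert to linear (a loss of L dB is a gain of −L dB): F_i = 10^(NF_i/10), G_i = 10^(G_i,dB/10)
  Stage 1: F_1 = 10^(1.71/10) = 1.483, G_1 = 10^(−1.71/10) = 0.6745
  Stage 2: F_2 = 10^(2.16/10) = 1.644, G_2 = 10^(13.2/10) = 20.89
  Stage 3: F_3 = 10^(4.93/10) = 3.112, G_3 = 10^(13.3/10) = 21.38
Friis cascade:
  F = 1.483 + (1.644 − 1)/0.6745 + (3.112 − 1)/14.09 = 2.588
NF = 10 log₁₀(2.588) = 4.13 dB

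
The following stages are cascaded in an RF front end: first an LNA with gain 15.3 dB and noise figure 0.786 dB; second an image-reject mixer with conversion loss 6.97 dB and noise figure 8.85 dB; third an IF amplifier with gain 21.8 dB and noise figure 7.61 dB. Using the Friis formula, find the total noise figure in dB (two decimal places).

Convert to linear (a loss of L dB is a gain of −L dB): F_i = 10^(NF_i/10), G_i = 10^(G_i,dB/10)
  Stage 1: F_1 = 10^(0.786/10) = 1.198, G_1 = 10^(15.3/10) = 33.88
  Stage 2: F_2 = 10^(8.85/10) = 7.674, G_2 = 10^(−6.97/10) = 0.2009
  Stage 3: F_3 = 10^(7.61/10) = 5.768, G_3 = 10^(21.8/10) = 151.4
Friis cascade:
  F = 1.198 + (7.674 − 1)/33.88 + (5.768 − 1)/6.808 = 2.096
NF = 10 log₁₀(2.096) = 3.21 dB

3.21 dB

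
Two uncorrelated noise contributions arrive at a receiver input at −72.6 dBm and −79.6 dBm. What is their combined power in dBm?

−71.8 dBm

Convert to linear, add, convert back:
P₁ = 5.50×10⁻¹¹ W, P₂ = 1.10×10⁻¹¹ W
P_tot = 6.59×10⁻¹¹ W → 10 log₁₀(P_tot / 10⁻³) = −71.8 dBm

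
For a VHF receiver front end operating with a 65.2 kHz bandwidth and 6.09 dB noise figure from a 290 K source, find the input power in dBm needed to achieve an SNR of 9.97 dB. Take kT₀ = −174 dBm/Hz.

Sensitivity = −174 + 10 log₁₀(B) + NF + SNR_min
= −174 + 48.14 + 6.09 + 9.97
= −109.80 dBm → −109.8 dBm

−109.8 dBm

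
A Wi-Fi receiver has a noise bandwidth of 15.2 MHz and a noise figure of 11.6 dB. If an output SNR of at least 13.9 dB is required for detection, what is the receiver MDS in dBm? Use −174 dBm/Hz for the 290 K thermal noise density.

Sensitivity = −174 + 10 log₁₀(B) + NF + SNR_min
= −174 + 71.82 + 11.6 + 13.9
= −76.68 dBm → −76.7 dBm

−76.7 dBm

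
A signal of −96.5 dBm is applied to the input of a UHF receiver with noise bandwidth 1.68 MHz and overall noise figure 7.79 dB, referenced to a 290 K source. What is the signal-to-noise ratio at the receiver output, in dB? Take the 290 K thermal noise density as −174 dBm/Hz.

7.5 dB

Noise floor: N = −174 + 10 log₁₀(B) + NF
10 log₁₀(1.68×10⁶) = 62.25 dB
N = −174 + 62.25 + 7.79 = −103.96 dBm
SNR = P_sig − N = −96.5 − (−103.96) = 7.46 dB → 7.5 dB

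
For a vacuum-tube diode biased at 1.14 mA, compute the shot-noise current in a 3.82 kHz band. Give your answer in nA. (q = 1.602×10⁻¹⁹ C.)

1.18 nA

I_n = √(2qI·B)
2qI·B = 2 × 1.602×10⁻¹⁹ × 1.14×10⁻³ × 3.82×10³ = 1.40×10⁻¹⁸ A²
I_n = √(1.40×10⁻¹⁸) = 1.18×10⁻⁹ A = 1.18 nA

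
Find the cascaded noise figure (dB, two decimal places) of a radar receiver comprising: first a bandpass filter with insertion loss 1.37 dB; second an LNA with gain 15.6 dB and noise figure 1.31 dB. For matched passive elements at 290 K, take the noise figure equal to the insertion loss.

2.68 dB

Convert to linear (a loss of L dB is a gain of −L dB): F_i = 10^(NF_i/10), G_i = 10^(G_i,dB/10)
  Stage 1: F_1 = 10^(1.37/10) = 1.371, G_1 = 10^(−1.37/10) = 0.7295
  Stage 2: F_2 = 10^(1.31/10) = 1.352, G_2 = 10^(15.6/10) = 36.31
Friis cascade:
  F = 1.371 + (1.352 − 1)/0.7295 = 1.854
NF = 10 log₁₀(1.854) = 2.68 dB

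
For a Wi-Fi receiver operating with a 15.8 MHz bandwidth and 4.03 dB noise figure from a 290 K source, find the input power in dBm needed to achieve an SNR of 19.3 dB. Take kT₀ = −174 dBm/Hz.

Sensitivity = −174 + 10 log₁₀(B) + NF + SNR_min
= −174 + 71.99 + 4.03 + 19.3
= −78.68 dBm → −78.7 dBm

−78.7 dBm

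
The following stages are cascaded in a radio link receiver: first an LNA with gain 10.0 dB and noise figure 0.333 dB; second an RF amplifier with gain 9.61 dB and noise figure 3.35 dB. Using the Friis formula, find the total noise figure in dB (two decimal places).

Convert to linear (a loss of L dB is a gain of −L dB): F_i = 10^(NF_i/10), G_i = 10^(G_i,dB/10)
  Stage 1: F_1 = 10^(0.333/10) = 1.080, G_1 = 10^(10.0/10) = 10.00
  Stage 2: F_2 = 10^(3.35/10) = 2.163, G_2 = 10^(9.61/10) = 9.141
Friis cascade:
  F = 1.080 + (2.163 − 1)/10.00 = 1.196
NF = 10 log₁₀(1.196) = 0.78 dB

0.78 dB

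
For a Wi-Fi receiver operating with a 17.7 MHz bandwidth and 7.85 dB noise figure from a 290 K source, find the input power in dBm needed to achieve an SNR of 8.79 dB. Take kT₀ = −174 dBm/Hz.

Sensitivity = −174 + 10 log₁₀(B) + NF + SNR_min
= −174 + 72.48 + 7.85 + 8.79
= −84.88 dBm → −84.9 dBm

−84.9 dBm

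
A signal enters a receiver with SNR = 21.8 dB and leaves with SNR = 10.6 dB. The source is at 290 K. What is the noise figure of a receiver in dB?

11.2 dB

NF (dB) = SNR_in(dB) − SNR_out(dB) when the source is at T₀
NF = 21.8 − 10.6 = 11.2 dB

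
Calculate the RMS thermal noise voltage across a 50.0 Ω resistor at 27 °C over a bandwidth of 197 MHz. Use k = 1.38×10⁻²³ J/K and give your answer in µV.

12.8 µV

T = 27 °C + 273.15 = 300.15 K
V_n = √(4kTRB)
4kTRB = 4 × 1.38×10⁻²³ × 300.15 × 5.00×10¹ × 1.97×10⁸ = 1.63×10⁻¹⁰ V²
V_n = √(1.63×10⁻¹⁰) = 1.28×10⁻⁵ V = 12.8 µV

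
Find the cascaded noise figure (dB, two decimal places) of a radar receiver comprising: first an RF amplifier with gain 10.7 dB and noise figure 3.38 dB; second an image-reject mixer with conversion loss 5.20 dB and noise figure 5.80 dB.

3.83 dB

Convert to linear (a loss of L dB is a gain of −L dB): F_i = 10^(NF_i/10), G_i = 10^(G_i,dB/10)
  Stage 1: F_1 = 10^(3.38/10) = 2.178, G_1 = 10^(10.7/10) = 11.75
  Stage 2: F_2 = 10^(5.80/10) = 3.802, G_2 = 10^(−5.20/10) = 0.3020
Friis cascade:
  F = 2.178 + (3.802 − 1)/11.75 = 2.416
NF = 10 log₁₀(2.416) = 3.83 dB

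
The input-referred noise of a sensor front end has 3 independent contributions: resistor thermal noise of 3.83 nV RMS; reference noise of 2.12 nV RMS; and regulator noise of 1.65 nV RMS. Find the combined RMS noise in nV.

4.68 nV

Uncorrelated sources add in power (mean-square): V_tot = √(ΣV_i²)
V_tot = √[(3.83×10⁻⁹)² + (2.12×10⁻⁹)² + (1.65×10⁻⁹)²] = 4.68×10⁻⁹ V = 4.68 nV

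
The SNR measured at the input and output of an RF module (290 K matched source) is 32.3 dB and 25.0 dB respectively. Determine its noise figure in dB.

NF (dB) = SNR_in(dB) − SNR_out(dB) when the source is at T₀
NF = 32.3 − 25.0 = 7.3 dB

7.3 dB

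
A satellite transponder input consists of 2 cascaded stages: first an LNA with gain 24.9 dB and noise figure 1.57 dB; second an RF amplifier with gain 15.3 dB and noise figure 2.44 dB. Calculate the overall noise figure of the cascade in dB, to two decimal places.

1.58 dB

Convert to linear (a loss of L dB is a gain of −L dB): F_i = 10^(NF_i/10), G_i = 10^(G_i,dB/10)
  Stage 1: F_1 = 10^(1.57/10) = 1.435, G_1 = 10^(24.9/10) = 309.0
  Stage 2: F_2 = 10^(2.44/10) = 1.754, G_2 = 10^(15.3/10) = 33.88
Friis cascade:
  F = 1.435 + (1.754 − 1)/309.0 = 1.438
NF = 10 log₁₀(1.438) = 1.58 dB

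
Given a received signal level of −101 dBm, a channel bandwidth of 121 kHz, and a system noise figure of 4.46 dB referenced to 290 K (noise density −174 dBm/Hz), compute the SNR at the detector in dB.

17.7 dB

Noise floor: N = −174 + 10 log₁₀(B) + NF
10 log₁₀(1.21×10⁵) = 50.83 dB
N = −174 + 50.83 + 4.46 = −118.71 dBm
SNR = P_sig − N = −101 − (−118.71) = 17.71 dB → 17.7 dB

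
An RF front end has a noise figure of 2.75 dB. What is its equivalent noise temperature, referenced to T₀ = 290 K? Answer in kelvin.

256 K

F = 10^(2.75/10) = 1.88365
T_e = (F − 1)·T₀ = (1.88365 − 1) × 290 = 256 K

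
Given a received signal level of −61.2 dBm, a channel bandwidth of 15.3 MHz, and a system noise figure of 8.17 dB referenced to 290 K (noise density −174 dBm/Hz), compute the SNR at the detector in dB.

Noise floor: N = −174 + 10 log₁₀(B) + NF
10 log₁₀(1.53×10⁷) = 71.85 dB
N = −174 + 71.85 + 8.17 = −93.98 dBm
SNR = P_sig − N = −61.2 − (−93.98) = 32.78 dB → 32.8 dB

32.8 dB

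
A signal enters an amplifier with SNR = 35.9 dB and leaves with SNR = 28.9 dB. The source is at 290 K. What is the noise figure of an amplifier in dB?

7.0 dB

NF (dB) = SNR_in(dB) − SNR_out(dB) when the source is at T₀
NF = 35.9 − 28.9 = 7.0 dB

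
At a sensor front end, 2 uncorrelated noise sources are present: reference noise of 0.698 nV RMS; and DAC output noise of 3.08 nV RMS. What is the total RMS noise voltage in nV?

Uncorrelated sources add in power (mean-square): V_tot = √(ΣV_i²)
V_tot = √[(6.98×10⁻¹⁰)² + (3.08×10⁻⁹)²] = 3.16×10⁻⁹ V = 3.16 nV

3.16 nV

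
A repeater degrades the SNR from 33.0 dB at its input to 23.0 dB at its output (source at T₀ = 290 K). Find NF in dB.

NF (dB) = SNR_in(dB) − SNR_out(dB) when the source is at T₀
NF = 33.0 − 23.0 = 10.0 dB

10.0 dB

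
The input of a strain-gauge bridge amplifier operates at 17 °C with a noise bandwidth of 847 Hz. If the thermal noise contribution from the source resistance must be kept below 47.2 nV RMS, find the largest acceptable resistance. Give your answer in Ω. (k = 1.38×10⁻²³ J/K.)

164 Ω

T = 17 °C + 273.15 = 290.15 K
Johnson–Nyquist: V_n = √(4kTRB) ⇒ R = V_n² / (4kTB)
4kTB = 4 × 1.38×10⁻²³ × 290.15 × 8.47×10² = 1.36×10⁻¹⁷
R = (4.72×10⁻⁸)² / 1.36×10⁻¹⁷ = 1.64×10² Ω = 164 Ω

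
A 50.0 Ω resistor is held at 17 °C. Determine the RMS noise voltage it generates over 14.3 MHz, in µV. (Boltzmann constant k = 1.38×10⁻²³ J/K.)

T = 17 °C + 273.15 = 290.15 K
V_n = √(4kTRB)
4kTRB = 4 × 1.38×10⁻²³ × 290.15 × 5.00×10¹ × 1.43×10⁷ = 1.15×10⁻¹¹ V²
V_n = √(1.15×10⁻¹¹) = 3.38×10⁻⁶ V = 3.38 µV

3.38 µV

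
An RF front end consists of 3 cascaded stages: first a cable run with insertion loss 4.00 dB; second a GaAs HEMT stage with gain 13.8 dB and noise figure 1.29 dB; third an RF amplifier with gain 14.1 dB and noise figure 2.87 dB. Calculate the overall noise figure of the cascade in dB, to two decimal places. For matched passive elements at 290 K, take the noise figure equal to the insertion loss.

Convert to linear (a loss of L dB is a gain of −L dB): F_i = 10^(NF_i/10), G_i = 10^(G_i,dB/10)
  Stage 1: F_1 = 10^(4.00/10) = 2.512, G_1 = 10^(−4.00/10) = 0.3981
  Stage 2: F_2 = 10^(1.29/10) = 1.346, G_2 = 10^(13.8/10) = 23.99
  Stage 3: F_3 = 10^(2.87/10) = 1.936, G_3 = 10^(14.1/10) = 25.70
Friis cascade:
  F = 2.512 + (1.346 − 1)/0.3981 + (1.936 − 1)/9.550 = 3.479
NF = 10 log₁₀(3.479) = 5.41 dB

5.41 dB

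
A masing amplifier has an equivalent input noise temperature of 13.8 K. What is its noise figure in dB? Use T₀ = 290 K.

0.202 dB

F = 1 + T_e/T₀ = 1 + 13.8/290 = 1.04759
NF = 10 log₁₀(1.04759) = 0.202 dB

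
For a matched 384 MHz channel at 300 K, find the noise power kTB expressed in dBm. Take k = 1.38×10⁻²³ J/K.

−88.0 dBm

P_n = kTB = 1.38×10⁻²³ × 300 × 3.84×10⁸ = 1.59×10⁻¹² W
In dBm: 10 log₁₀(1.59×10⁻¹² / 10⁻³) = −88.0 dBm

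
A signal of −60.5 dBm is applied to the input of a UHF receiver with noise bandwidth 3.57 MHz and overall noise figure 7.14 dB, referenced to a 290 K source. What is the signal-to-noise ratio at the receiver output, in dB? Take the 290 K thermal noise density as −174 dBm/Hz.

40.8 dB

Noise floor: N = −174 + 10 log₁₀(B) + NF
10 log₁₀(3.57×10⁶) = 65.53 dB
N = −174 + 65.53 + 7.14 = −101.33 dBm
SNR = P_sig − N = −60.5 − (−101.33) = 40.83 dB → 40.8 dB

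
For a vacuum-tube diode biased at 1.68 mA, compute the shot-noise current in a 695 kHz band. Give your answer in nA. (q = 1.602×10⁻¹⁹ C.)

I_n = √(2qI·B)
2qI·B = 2 × 1.602×10⁻¹⁹ × 1.68×10⁻³ × 6.95×10⁵ = 3.74×10⁻¹⁶ A²
I_n = √(3.74×10⁻¹⁶) = 1.93×10⁻⁸ A = 19.3 nA

19.3 nA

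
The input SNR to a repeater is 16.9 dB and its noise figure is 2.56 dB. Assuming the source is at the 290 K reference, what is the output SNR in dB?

By definition F = SNR_in/SNR_out, so in dB: SNR_out = SNR_in − NF
SNR_out = 16.9 − 2.56 = 14.34 dB

14.34 dB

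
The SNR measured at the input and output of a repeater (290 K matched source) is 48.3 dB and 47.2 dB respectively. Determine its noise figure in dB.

1.1 dB

NF (dB) = SNR_in(dB) − SNR_out(dB) when the source is at T₀
NF = 48.3 − 47.2 = 1.1 dB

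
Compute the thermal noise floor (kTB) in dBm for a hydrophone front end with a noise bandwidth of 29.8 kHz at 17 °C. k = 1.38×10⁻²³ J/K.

T = 17 °C + 273.15 = 290.15 K
P_n = kTB = 1.38×10⁻²³ × 290.15 × 2.98×10⁴ = 1.19×10⁻¹⁶ W
In dBm: 10 log₁₀(1.19×10⁻¹⁶ / 10⁻³) = −129.2 dBm

−129.2 dBm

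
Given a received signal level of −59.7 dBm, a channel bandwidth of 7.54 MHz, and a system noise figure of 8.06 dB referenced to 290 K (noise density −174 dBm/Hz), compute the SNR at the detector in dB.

37.5 dB

Noise floor: N = −174 + 10 log₁₀(B) + NF
10 log₁₀(7.54×10⁶) = 68.77 dB
N = −174 + 68.77 + 8.06 = −97.17 dBm
SNR = P_sig − N = −59.7 − (−97.17) = 37.47 dB → 37.5 dB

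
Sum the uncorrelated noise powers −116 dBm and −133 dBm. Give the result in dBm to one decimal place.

Convert to linear, add, convert back:
P₁ = 2.51×10⁻¹⁵ W, P₂ = 5.01×10⁻¹⁷ W
P_tot = 2.56×10⁻¹⁵ W → 10 log₁₀(P_tot / 10⁻³) = −115.9 dBm

−115.9 dBm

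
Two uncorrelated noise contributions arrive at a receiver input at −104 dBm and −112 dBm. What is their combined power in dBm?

Convert to linear, add, convert back:
P₁ = 3.98×10⁻¹⁴ W, P₂ = 6.31×10⁻¹⁵ W
P_tot = 4.61×10⁻¹⁴ W → 10 log₁₀(P_tot / 10⁻³) = −103.4 dBm

−103.4 dBm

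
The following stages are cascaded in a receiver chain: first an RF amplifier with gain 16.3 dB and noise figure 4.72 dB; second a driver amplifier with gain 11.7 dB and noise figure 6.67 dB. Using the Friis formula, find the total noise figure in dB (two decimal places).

4.84 dB

Convert to linear (a loss of L dB is a gain of −L dB): F_i = 10^(NF_i/10), G_i = 10^(G_i,dB/10)
  Stage 1: F_1 = 10^(4.72/10) = 2.965, G_1 = 10^(16.3/10) = 42.66
  Stage 2: F_2 = 10^(6.67/10) = 4.645, G_2 = 10^(11.7/10) = 14.79
Friis cascade:
  F = 2.965 + (4.645 − 1)/42.66 = 3.050
NF = 10 log₁₀(3.050) = 4.84 dB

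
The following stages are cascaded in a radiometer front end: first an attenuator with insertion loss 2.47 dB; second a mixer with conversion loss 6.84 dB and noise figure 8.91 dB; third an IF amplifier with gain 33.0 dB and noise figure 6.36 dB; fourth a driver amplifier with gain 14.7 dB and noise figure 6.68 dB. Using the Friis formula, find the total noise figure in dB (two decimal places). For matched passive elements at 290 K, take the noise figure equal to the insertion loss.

Convert to linear (a loss of L dB is a gain of −L dB): F_i = 10^(NF_i/10), G_i = 10^(G_i,dB/10)
  Stage 1: F_1 = 10^(2.47/10) = 1.766, G_1 = 10^(−2.47/10) = 0.5662
  Stage 2: F_2 = 10^(8.91/10) = 7.780, G_2 = 10^(−6.84/10) = 0.2070
  Stage 3: F_3 = 10^(6.36/10) = 4.325, G_3 = 10^(33.0/10) = 1995
  Stage 4: F_4 = 10^(6.68/10) = 4.656, G_4 = 10^(14.7/10) = 29.51
Friis cascade:
  F = 1.766 + (7.780 − 1)/0.5662 + (4.325 − 1)/0.1172 + (4.656 − 1)/233.9 = 42.12
NF = 10 log₁₀(42.12) = 16.25 dB

16.25 dB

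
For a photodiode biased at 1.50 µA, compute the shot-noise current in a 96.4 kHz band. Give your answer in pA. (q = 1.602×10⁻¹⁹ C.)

I_n = √(2qI·B)
2qI·B = 2 × 1.602×10⁻¹⁹ × 1.50×10⁻⁶ × 9.64×10⁴ = 4.63×10⁻²⁰ A²
I_n = √(4.63×10⁻²⁰) = 2.15×10⁻¹⁰ A = 215 pA

215 pA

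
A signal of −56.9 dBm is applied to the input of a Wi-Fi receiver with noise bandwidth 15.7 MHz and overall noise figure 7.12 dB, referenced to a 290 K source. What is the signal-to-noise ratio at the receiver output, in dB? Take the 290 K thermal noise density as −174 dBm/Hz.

Noise floor: N = −174 + 10 log₁₀(B) + NF
10 log₁₀(1.57×10⁷) = 71.96 dB
N = −174 + 71.96 + 7.12 = −94.92 dBm
SNR = P_sig − N = −56.9 − (−94.92) = 38.02 dB → 38.0 dB

38.0 dB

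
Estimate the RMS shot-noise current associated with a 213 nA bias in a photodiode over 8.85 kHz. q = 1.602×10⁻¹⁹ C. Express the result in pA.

24.6 pA

I_n = √(2qI·B)
2qI·B = 2 × 1.602×10⁻¹⁹ × 2.13×10⁻⁷ × 8.85×10³ = 6.04×10⁻²² A²
I_n = √(6.04×10⁻²²) = 2.46×10⁻¹¹ A = 24.6 pA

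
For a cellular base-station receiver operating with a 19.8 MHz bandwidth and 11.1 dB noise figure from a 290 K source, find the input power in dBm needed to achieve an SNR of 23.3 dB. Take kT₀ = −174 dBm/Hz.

−66.6 dBm

Sensitivity = −174 + 10 log₁₀(B) + NF + SNR_min
= −174 + 72.97 + 11.1 + 23.3
= −66.63 dBm → −66.6 dBm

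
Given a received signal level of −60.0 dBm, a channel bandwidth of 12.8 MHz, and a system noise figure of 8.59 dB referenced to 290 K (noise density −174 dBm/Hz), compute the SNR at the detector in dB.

34.3 dB

Noise floor: N = −174 + 10 log₁₀(B) + NF
10 log₁₀(1.28×10⁷) = 71.07 dB
N = −174 + 71.07 + 8.59 = −94.34 dBm
SNR = P_sig − N = −60.0 − (−94.34) = 34.34 dB → 34.3 dB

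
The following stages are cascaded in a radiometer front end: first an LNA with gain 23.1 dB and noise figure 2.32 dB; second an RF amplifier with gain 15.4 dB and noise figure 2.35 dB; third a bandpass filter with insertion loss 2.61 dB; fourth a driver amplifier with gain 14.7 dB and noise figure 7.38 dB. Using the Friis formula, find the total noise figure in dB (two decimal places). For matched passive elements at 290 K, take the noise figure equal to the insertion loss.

Convert to linear (a loss of L dB is a gain of −L dB): F_i = 10^(NF_i/10), G_i = 10^(G_i,dB/10)
  Stage 1: F_1 = 10^(2.32/10) = 1.706, G_1 = 10^(23.1/10) = 204.2
  Stage 2: F_2 = 10^(2.35/10) = 1.718, G_2 = 10^(15.4/10) = 34.67
  Stage 3: F_3 = 10^(2.61/10) = 1.824, G_3 = 10^(−2.61/10) = 0.5483
  Stage 4: F_4 = 10^(7.38/10) = 5.470, G_4 = 10^(14.7/10) = 29.51
Friis cascade:
  F = 1.706 + (1.718 − 1)/204.2 + (1.824 − 1)/7079 + (5.470 − 1)/3882 = 1.711
NF = 10 log₁₀(1.711) = 2.33 dB

2.33 dB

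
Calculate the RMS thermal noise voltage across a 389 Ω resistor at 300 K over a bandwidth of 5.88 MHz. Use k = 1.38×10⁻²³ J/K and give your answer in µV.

V_n = √(4kTRB)
4kTRB = 4 × 1.38×10⁻²³ × 300 × 3.89×10² × 5.88×10⁶ = 3.79×10⁻¹¹ V²
V_n = √(3.79×10⁻¹¹) = 6.15×10⁻⁶ V = 6.15 µV

6.15 µV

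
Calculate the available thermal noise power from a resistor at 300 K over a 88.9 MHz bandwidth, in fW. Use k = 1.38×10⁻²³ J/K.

368 fW

P_n = kTB = 1.38×10⁻²³ × 300 × 8.89×10⁷ = 3.68×10⁻¹³ W = 368 fW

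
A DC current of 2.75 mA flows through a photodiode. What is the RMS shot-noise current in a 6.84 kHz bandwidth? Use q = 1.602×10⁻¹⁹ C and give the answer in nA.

2.45 nA

I_n = √(2qI·B)
2qI·B = 2 × 1.602×10⁻¹⁹ × 2.75×10⁻³ × 6.84×10³ = 6.03×10⁻¹⁸ A²
I_n = √(6.03×10⁻¹⁸) = 2.45×10⁻⁹ A = 2.45 nA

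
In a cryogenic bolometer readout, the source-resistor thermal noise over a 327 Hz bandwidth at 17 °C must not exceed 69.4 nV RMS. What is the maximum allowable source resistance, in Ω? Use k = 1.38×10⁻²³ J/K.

T = 17 °C + 273.15 = 290.15 K
Johnson–Nyquist: V_n = √(4kTRB) ⇒ R = V_n² / (4kTB)
4kTB = 4 × 1.38×10⁻²³ × 290.15 × 3.27×10² = 5.24×10⁻¹⁸
R = (6.94×10⁻⁸)² / 5.24×10⁻¹⁸ = 9.20×10² Ω = 920 Ω

920 Ω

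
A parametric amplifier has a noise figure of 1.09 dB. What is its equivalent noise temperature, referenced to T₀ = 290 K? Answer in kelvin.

F = 10^(1.09/10) = 1.28529
T_e = (F − 1)·T₀ = (1.28529 − 1) × 290 = 82.7 K

82.7 K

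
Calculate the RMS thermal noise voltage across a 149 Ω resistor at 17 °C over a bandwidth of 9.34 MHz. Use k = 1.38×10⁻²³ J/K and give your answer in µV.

T = 17 °C + 273.15 = 290.15 K
V_n = √(4kTRB)
4kTRB = 4 × 1.38×10⁻²³ × 290.15 × 1.49×10² × 9.34×10⁶ = 2.23×10⁻¹¹ V²
V_n = √(2.23×10⁻¹¹) = 4.72×10⁻⁶ V = 4.72 µV

4.72 µV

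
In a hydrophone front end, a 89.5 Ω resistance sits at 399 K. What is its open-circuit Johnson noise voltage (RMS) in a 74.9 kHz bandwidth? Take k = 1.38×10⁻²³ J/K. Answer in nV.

384 nV

V_n = √(4kTRB)
4kTRB = 4 × 1.38×10⁻²³ × 399 × 8.95×10¹ × 7.49×10⁴ = 1.48×10⁻¹³ V²
V_n = √(1.48×10⁻¹³) = 3.84×10⁻⁷ V = 384 nV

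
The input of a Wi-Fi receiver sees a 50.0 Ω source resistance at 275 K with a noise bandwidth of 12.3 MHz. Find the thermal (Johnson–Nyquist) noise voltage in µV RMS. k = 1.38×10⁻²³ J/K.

3.06 µV

V_n = √(4kTRB)
4kTRB = 4 × 1.38×10⁻²³ × 275 × 5.00×10¹ × 1.23×10⁷ = 9.34×10⁻¹² V²
V_n = √(9.34×10⁻¹²) = 3.06×10⁻⁶ V = 3.06 µV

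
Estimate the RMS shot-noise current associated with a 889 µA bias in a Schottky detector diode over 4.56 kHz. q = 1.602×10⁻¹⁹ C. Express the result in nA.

1.14 nA

I_n = √(2qI·B)
2qI·B = 2 × 1.602×10⁻¹⁹ × 8.89×10⁻⁴ × 4.56×10³ = 1.30×10⁻¹⁸ A²
I_n = √(1.30×10⁻¹⁸) = 1.14×10⁻⁹ A = 1.14 nA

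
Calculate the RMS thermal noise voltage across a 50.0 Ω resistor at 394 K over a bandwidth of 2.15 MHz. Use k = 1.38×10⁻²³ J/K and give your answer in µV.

V_n = √(4kTRB)
4kTRB = 4 × 1.38×10⁻²³ × 394 × 5.00×10¹ × 2.15×10⁶ = 2.34×10⁻¹² V²
V_n = √(2.34×10⁻¹²) = 1.53×10⁻⁶ V = 1.53 µV

1.53 µV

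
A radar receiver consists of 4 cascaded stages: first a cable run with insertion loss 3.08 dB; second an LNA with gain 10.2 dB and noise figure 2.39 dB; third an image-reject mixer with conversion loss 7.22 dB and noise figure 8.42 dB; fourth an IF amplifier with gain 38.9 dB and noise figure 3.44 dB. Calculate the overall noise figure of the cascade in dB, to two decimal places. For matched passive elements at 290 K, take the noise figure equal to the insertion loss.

7.72 dB

Convert to linear (a loss of L dB is a gain of −L dB): F_i = 10^(NF_i/10), G_i = 10^(G_i,dB/10)
  Stage 1: F_1 = 10^(3.08/10) = 2.032, G_1 = 10^(−3.08/10) = 0.4920
  Stage 2: F_2 = 10^(2.39/10) = 1.734, G_2 = 10^(10.2/10) = 10.47
  Stage 3: F_3 = 10^(8.42/10) = 6.950, G_3 = 10^(−7.22/10) = 0.1897
  Stage 4: F_4 = 10^(3.44/10) = 2.208, G_4 = 10^(38.9/10) = 7762
Friis cascade:
  F = 2.032 + (1.734 − 1)/0.4920 + (6.950 − 1)/5.152 + (2.208 − 1)/0.9772 = 5.915
NF = 10 log₁₀(5.915) = 7.72 dB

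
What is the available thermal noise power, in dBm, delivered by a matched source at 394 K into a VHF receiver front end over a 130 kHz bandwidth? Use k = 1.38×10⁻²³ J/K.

P_n = kTB = 1.38×10⁻²³ × 394 × 1.30×10⁵ = 7.07×10⁻¹⁶ W
In dBm: 10 log₁₀(7.07×10⁻¹⁶ / 10⁻³) = −121.5 dBm

−121.5 dBm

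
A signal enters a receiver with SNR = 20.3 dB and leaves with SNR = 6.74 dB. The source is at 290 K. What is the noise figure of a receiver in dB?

13.56 dB

NF (dB) = SNR_in(dB) − SNR_out(dB) when the source is at T₀
NF = 20.3 − 6.74 = 13.56 dB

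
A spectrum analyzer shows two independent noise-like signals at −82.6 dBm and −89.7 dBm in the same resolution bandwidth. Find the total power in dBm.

−81.8 dBm

Convert to linear, add, convert back:
P₁ = 5.50×10⁻¹² W, P₂ = 1.07×10⁻¹² W
P_tot = 6.57×10⁻¹² W → 10 log₁₀(P_tot / 10⁻³) = −81.8 dBm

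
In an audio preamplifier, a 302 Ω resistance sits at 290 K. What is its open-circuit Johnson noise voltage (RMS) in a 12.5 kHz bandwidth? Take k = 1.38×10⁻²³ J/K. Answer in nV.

246 nV

V_n = √(4kTRB)
4kTRB = 4 × 1.38×10⁻²³ × 290 × 3.02×10² × 1.25×10⁴ = 6.04×10⁻¹⁴ V²
V_n = √(6.04×10⁻¹⁴) = 2.46×10⁻⁷ V = 246 nV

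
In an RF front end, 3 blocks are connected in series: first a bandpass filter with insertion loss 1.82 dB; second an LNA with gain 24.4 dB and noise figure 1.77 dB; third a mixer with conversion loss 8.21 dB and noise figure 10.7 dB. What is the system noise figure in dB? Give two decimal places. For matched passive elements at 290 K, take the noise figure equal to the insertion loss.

Convert to linear (a loss of L dB is a gain of −L dB): F_i = 10^(NF_i/10), G_i = 10^(G_i,dB/10)
  Stage 1: F_1 = 10^(1.82/10) = 1.521, G_1 = 10^(−1.82/10) = 0.6577
  Stage 2: F_2 = 10^(1.77/10) = 1.503, G_2 = 10^(24.4/10) = 275.4
  Stage 3: F_3 = 10^(10.7/10) = 11.75, G_3 = 10^(−8.21/10) = 0.1510
Friis cascade:
  F = 1.521 + (1.503 − 1)/0.6577 + (11.75 − 1)/181.1 = 2.345
NF = 10 log₁₀(2.345) = 3.70 dB

3.70 dB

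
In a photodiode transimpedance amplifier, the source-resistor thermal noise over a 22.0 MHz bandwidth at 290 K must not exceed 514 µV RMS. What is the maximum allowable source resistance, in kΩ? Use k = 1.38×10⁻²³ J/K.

Johnson–Nyquist: V_n = √(4kTRB) ⇒ R = V_n² / (4kTB)
4kTB = 4 × 1.38×10⁻²³ × 290 × 2.20×10⁷ = 3.52×10⁻¹³
R = (5.14×10⁻⁴)² / 3.52×10⁻¹³ = 7.50×10⁵ Ω = 750 kΩ

750 kΩ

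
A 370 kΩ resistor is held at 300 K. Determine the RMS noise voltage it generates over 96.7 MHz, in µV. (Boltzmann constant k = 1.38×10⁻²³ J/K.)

770 µV

V_n = √(4kTRB)
4kTRB = 4 × 1.38×10⁻²³ × 300 × 3.70×10⁵ × 9.67×10⁷ = 5.93×10⁻⁷ V²
V_n = √(5.93×10⁻⁷) = 7.70×10⁻⁴ V = 770 µV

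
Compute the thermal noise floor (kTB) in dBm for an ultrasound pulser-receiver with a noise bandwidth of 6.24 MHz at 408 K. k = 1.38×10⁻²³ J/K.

−104.5 dBm

P_n = kTB = 1.38×10⁻²³ × 408 × 6.24×10⁶ = 3.51×10⁻¹⁴ W
In dBm: 10 log₁₀(3.51×10⁻¹⁴ / 10⁻³) = −104.5 dBm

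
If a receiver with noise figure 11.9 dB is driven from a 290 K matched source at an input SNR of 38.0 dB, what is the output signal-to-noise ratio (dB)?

26.1 dB

By definition F = SNR_in/SNR_out, so in dB: SNR_out = SNR_in − NF
SNR_out = 38.0 − 11.9 = 26.1 dB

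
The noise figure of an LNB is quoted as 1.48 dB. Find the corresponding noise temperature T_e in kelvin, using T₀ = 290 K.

F = 10^(1.48/10) = 1.40605
T_e = (F − 1)·T₀ = (1.40605 − 1) × 290 = 118 K

118 K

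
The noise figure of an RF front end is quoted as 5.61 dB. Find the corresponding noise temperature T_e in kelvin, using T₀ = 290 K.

765 K

F = 10^(5.61/10) = 3.63915
T_e = (F − 1)·T₀ = (3.63915 − 1) × 290 = 765 K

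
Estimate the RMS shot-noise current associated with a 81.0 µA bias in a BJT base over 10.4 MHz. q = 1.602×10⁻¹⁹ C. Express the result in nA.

I_n = √(2qI·B)
2qI·B = 2 × 1.602×10⁻¹⁹ × 8.10×10⁻⁵ × 1.04×10⁷ = 2.70×10⁻¹⁶ A²
I_n = √(2.70×10⁻¹⁶) = 1.64×10⁻⁸ A = 16.4 nA

16.4 nA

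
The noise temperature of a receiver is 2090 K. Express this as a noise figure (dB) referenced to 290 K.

9.14 dB

F = 1 + T_e/T₀ = 1 + 2090/290 = 8.2069
NF = 10 log₁₀(8.2069) = 9.14 dB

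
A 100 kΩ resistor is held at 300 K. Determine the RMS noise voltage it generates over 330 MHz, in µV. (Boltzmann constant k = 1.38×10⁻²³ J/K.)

739 µV

V_n = √(4kTRB)
4kTRB = 4 × 1.38×10⁻²³ × 300 × 1.00×10⁵ × 3.30×10⁸ = 5.46×10⁻⁷ V²
V_n = √(5.46×10⁻⁷) = 7.39×10⁻⁴ V = 739 µV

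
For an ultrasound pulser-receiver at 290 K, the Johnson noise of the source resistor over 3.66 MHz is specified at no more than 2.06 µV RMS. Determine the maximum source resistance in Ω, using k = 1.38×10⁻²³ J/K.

Johnson–Nyquist: V_n = √(4kTRB) ⇒ R = V_n² / (4kTB)
4kTB = 4 × 1.38×10⁻²³ × 290 × 3.66×10⁶ = 5.86×10⁻¹⁴
R = (2.06×10⁻⁶)² / 5.86×10⁻¹⁴ = 7.24×10¹ Ω = 72.4 Ω

72.4 Ω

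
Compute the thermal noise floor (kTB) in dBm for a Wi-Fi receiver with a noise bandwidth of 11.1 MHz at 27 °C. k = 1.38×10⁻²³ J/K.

T = 27 °C + 273.15 = 300.15 K
P_n = kTB = 1.38×10⁻²³ × 300.15 × 1.11×10⁷ = 4.60×10⁻¹⁴ W
In dBm: 10 log₁₀(4.60×10⁻¹⁴ / 10⁻³) = −103.4 dBm

−103.4 dBm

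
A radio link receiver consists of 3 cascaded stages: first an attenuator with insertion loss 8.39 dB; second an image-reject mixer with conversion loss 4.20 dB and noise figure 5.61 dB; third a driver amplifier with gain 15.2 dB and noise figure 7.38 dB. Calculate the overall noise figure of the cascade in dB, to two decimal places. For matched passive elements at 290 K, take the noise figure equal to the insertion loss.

Convert to linear (a loss of L dB is a gain of −L dB): F_i = 10^(NF_i/10), G_i = 10^(G_i,dB/10)
  Stage 1: F_1 = 10^(8.39/10) = 6.902, G_1 = 10^(−8.39/10) = 0.1449
  Stage 2: F_2 = 10^(5.61/10) = 3.639, G_2 = 10^(−4.20/10) = 0.3802
  Stage 3: F_3 = 10^(7.38/10) = 5.470, G_3 = 10^(15.2/10) = 33.11
Friis cascade:
  F = 6.902 + (3.639 − 1)/0.1449 + (5.470 − 1)/0.05508 = 106.3
NF = 10 log₁₀(106.3) = 20.26 dB

20.26 dB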